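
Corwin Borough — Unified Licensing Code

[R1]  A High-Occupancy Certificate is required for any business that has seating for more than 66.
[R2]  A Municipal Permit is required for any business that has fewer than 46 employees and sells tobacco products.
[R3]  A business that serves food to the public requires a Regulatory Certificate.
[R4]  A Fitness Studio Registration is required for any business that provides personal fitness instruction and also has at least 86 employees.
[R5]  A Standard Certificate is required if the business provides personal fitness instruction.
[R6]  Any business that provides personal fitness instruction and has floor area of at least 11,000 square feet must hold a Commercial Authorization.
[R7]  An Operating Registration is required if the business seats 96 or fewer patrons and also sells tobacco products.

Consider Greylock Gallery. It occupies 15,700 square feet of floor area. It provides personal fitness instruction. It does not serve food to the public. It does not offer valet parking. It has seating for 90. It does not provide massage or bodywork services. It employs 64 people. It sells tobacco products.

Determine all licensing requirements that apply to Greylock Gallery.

[R1] seating 90 > 66 → High-Occupancy Certificate required.
[R2] employees 64 ≥ 46; sells tobacco products → Municipal Permit not required.
[R3] does not serve food to the public → Regulatory Certificate not required.
[R4] provides personal fitness instruction; employees 64 < 86 → Fitness Studio Registration not required.
[R5] provides personal fitness instruction → Standard Certificate required.
[R6] provides personal fitness instruction; floor area 15,700 square feet ≥ 11,000 square feet → Commercial Authorization required.
[R7] seating 90 ≤ 96; sells tobacco products → Operating Registration required.

Commercial Authorization, High-Occupancy Certificate, Operating Registration, Standard Certificate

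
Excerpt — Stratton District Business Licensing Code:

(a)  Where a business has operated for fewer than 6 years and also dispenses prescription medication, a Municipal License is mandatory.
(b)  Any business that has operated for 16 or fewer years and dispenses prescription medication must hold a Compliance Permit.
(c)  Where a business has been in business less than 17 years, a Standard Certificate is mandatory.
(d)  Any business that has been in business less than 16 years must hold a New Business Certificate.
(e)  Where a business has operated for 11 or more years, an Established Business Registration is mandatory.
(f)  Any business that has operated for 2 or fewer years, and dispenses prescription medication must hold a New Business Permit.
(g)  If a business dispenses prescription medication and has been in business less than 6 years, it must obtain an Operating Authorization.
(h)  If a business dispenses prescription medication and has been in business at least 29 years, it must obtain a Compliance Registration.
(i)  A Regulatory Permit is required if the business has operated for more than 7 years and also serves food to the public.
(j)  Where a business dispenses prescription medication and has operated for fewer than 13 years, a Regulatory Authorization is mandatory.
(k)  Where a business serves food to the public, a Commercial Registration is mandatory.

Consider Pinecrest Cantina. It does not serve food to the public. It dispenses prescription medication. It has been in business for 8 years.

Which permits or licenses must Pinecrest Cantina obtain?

(a) years in business 8 ≥ 6; dispenses prescription medication → Municipal License not required.
(b) years in business 8 ≤ 16; dispenses prescription medication → Compliance Permit required.
(c) years in business 8 < 17 → Standard Certificate required.
(d) years in business 8 < 16 → New Business Certificate required.
(e) years in business 8 < 11 → Established Business Registration not required.
(f) years in business 8 > 2; dispenses prescription medication → New Business Permit not required.
(g) dispenses prescription medication; years in business 8 ≥ 6 → Operating Authorization not required.
(h) dispenses prescription medication; years in business 8 < 29 → Compliance Registration not required.
(i) years in business 8 > 7; does not serve food to the public → Regulatory Permit not required.
(j) dispenses prescription medication; years in business 8 < 13 → Regulatory Authorization required.
(k) does not serve food to the public → Commercial Registration not required.

Compliance Permit, New Business Certificate, Regulatory Authorization, Standard Certificate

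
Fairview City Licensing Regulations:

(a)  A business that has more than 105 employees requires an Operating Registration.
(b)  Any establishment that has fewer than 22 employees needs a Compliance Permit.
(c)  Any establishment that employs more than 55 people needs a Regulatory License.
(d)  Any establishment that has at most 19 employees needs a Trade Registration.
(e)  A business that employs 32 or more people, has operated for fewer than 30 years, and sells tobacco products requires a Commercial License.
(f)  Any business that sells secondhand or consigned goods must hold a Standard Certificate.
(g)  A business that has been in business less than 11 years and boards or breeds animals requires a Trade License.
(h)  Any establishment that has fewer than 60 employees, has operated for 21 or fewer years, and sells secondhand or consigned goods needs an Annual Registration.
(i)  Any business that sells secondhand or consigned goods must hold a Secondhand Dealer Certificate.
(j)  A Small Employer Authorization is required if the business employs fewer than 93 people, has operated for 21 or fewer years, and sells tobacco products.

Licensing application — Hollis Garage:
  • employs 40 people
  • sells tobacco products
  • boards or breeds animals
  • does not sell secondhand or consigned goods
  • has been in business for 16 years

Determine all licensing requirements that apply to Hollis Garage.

(a) employees 40 ≤ 105 → Operating Registration not required.
(b) employees 40 ≥ 22 → Compliance Permit not required.
(c) employees 40 ≤ 55 → Regulatory License not required.
(d) employees 40 > 19 → Trade Registration not required.
(e) employees 40 ≥ 32; years in business 16 < 30; sells tobacco products → Commercial License required.
(f) does not sell secondhand or consigned goods → Standard Certificate not required.
(g) years in business 16 ≥ 11; boards or breeds animals → Trade License not required.
(h) employees 40 < 60; years in business 16 ≤ 21; does not sell secondhand or consigned goods → Annual Registration not required.
(i) does not sell secondhand or consigned goods → Secondhand Dealer Certificate not required.
(j) employees 40 < 93; years in business 16 ≤ 21; sells tobacco products → Small Employer Authorization required.

Commercial License, Small Employer Authorization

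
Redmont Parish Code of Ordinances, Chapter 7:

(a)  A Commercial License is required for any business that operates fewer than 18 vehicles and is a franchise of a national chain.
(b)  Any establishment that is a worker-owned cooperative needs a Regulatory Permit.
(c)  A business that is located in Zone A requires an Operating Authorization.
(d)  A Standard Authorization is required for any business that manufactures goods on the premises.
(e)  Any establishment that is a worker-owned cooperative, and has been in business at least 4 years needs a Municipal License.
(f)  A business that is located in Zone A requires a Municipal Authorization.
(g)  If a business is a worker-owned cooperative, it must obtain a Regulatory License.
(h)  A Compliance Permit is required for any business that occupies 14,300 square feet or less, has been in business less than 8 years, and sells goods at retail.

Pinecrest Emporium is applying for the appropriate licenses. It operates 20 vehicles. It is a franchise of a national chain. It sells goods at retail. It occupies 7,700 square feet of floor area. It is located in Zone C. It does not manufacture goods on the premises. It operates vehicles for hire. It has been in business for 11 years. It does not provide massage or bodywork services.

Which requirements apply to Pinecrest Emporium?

None

(a) vehicles 20 ≥ 18; is a franchise of a national chain → Commercial License not required.
(b) is a franchise of a national chain (not: is a worker-owned cooperative) → Regulatory Permit not required.
(c) is located in Zone C (not: is located in Zone A) → Operating Authorization not required.
(d) does not manufacture goods on the premises → Standard Authorization not required.
(e) is a franchise of a national chain (not: is a worker-owned cooperative); years in business 11 ≥ 4 → Municipal License not required.
(f) is located in Zone C (not: is located in Zone A) → Municipal Authorization not required.
(g) is a franchise of a national chain (not: is a worker-owned cooperative) → Regulatory License not required.
(h) floor area 7,700 square feet ≤ 14,300 square feet; years in business 11 ≥ 8; sells goods at retail → Compliance Permit not required.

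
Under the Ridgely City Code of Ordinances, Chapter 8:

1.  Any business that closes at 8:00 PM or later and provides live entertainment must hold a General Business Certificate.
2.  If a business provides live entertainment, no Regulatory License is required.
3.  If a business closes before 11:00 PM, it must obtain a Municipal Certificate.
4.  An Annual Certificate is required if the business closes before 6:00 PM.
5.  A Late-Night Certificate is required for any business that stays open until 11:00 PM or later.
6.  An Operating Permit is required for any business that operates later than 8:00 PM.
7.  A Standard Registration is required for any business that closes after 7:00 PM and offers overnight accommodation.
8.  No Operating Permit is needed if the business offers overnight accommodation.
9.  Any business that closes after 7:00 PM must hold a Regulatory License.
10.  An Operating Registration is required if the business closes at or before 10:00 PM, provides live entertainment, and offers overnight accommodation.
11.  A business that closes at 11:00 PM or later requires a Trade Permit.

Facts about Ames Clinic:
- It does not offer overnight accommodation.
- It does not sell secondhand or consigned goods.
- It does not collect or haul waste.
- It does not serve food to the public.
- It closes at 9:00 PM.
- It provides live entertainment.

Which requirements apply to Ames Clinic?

General Business Certificate, Municipal Certificate, Operating Permit

1. closes 9:00 PM, after 8:00 PM; provides live entertainment → General Business Certificate required.
2. provides live entertainment → exempt from Regulatory License.
3. closes 9:00 PM, at/before 11:00 PM → Municipal Certificate required.
4. closes 9:00 PM, after 6:00 PM → Annual Certificate not required.
5. closes 9:00 PM, at/before 11:00 PM → Late-Night Certificate not required.
6. closes 9:00 PM, after 8:00 PM → Operating Permit required.
7. closes 9:00 PM, after 7:00 PM; does not offer overnight accommodation → Standard Registration not required.
8. does not offer overnight accommodation → Operating Permit exemption does not apply.
9. closes 9:00 PM, after 7:00 PM → Regulatory License required.
10. closes 9:00 PM, at/before 10:00 PM; provides live entertainment; does not offer overnight accommodation → Operating Registration not required.
11. closes 9:00 PM, at/before 11:00 PM → Trade Permit not required.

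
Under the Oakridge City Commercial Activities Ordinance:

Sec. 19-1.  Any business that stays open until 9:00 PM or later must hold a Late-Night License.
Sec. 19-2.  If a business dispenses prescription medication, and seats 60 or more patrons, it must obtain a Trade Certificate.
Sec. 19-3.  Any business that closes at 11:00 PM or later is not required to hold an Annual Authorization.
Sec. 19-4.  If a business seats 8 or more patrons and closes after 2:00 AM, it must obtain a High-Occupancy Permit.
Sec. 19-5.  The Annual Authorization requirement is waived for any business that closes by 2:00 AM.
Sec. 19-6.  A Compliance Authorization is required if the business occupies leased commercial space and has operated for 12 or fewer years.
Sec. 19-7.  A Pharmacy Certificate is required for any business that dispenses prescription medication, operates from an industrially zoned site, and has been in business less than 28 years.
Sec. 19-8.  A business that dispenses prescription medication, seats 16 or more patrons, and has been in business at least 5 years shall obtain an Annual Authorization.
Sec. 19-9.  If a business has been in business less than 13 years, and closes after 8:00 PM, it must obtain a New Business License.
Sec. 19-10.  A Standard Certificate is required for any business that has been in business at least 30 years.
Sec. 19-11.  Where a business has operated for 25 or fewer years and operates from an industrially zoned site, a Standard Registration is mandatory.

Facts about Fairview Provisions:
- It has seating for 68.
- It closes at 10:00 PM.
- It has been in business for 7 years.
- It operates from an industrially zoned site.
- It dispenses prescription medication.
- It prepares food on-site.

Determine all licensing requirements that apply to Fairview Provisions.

Sec. 19-1. closes 10:00 PM, after 9:00 PM → Late-Night License required.
Sec. 19-2. dispenses prescription medication; seating 68 ≥ 60 → Trade Certificate required.
Sec. 19-3. closes 10:00 PM, at/before 11:00 PM → Annual Authorization exemption does not apply.
Sec. 19-4. seating 68 ≥ 8; closes 10:00 PM, at/before 2:00 AM → High-Occupancy Permit not required.
Sec. 19-5. closes 10:00 PM, at/before 2:00 AM → exempt from Annual Authorization.
Sec. 19-6. operates from an industrially zoned site (not: occupies leased commercial space); years in business 7 ≤ 12 → Compliance Authorization not required.
Sec. 19-7. dispenses prescription medication; operates from an industrially zoned site; years in business 7 < 28 → Pharmacy Certificate required.
Sec. 19-8. dispenses prescription medication; seating 68 ≥ 16; years in business 7 ≥ 5 → Annual Authorization required.
Sec. 19-9. years in business 7 < 13; closes 10:00 PM, after 8:00 PM → New Business License required.
Sec. 19-10. years in business 7 < 30 → Standard Certificate not required.
Sec. 19-11. years in business 7 ≤ 25; operates from an industrially zoned site → Standard Registration required.

Late-Night License, New Business License, Pharmacy Certificate, Standard Registration, Trade Certificate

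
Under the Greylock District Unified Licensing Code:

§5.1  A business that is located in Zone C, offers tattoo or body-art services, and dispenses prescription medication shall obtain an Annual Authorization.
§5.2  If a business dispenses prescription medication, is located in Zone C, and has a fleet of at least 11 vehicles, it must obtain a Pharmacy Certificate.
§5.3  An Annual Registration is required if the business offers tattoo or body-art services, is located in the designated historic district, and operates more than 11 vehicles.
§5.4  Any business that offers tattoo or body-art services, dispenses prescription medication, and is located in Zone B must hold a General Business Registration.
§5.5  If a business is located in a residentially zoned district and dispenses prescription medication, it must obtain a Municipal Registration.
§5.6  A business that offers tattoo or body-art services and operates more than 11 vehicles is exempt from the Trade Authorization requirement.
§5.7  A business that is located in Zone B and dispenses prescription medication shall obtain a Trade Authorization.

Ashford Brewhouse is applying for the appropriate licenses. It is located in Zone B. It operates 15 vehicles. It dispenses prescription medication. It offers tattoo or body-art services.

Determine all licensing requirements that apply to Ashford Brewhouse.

§5.1 is located in Zone B (not: is located in Zone C); offers tattoo or body-art services; dispenses prescription medication → Annual Authorization not required.
§5.2 dispenses prescription medication; is located in Zone B (not: is located in Zone C); vehicles 15 ≥ 11 → Pharmacy Certificate not required.
§5.3 offers tattoo or body-art services; is located in Zone B (not: is located in the designated historic district); vehicles 15 > 11 → Annual Registration not required.
§5.4 offers tattoo or body-art services; dispenses prescription medication; is located in Zone B → General Business Registration required.
§5.5 is located in Zone B (not: is located in a residentially zoned district); dispenses prescription medication → Municipal Registration not required.
§5.6 offers tattoo or body-art services; vehicles 15 > 11 → exempt from Trade Authorization.
§5.7 is located in Zone B; dispenses prescription medication → Trade Authorization required.

General Business Registration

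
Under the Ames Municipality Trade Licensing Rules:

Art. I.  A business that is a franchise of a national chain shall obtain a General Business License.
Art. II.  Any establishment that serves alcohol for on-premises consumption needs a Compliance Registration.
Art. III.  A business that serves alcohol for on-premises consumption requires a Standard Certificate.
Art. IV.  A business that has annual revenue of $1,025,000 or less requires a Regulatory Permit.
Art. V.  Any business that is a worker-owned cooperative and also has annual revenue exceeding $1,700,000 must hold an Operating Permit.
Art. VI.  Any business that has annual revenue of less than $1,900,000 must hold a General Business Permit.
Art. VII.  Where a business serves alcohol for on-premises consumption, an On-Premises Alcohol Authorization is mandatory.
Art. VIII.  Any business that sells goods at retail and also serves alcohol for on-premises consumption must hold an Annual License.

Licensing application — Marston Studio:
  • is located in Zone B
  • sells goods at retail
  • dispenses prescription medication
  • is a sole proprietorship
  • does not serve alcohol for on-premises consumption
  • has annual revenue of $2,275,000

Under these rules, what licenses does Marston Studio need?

None

Art. I. is a sole proprietorship (not: is a franchise of a national chain) → General Business License not required.
Art. II. does not serve alcohol for on-premises consumption → Compliance Registration not required.
Art. III. does not serve alcohol for on-premises consumption → Standard Certificate not required.
Art. IV. revenue $2,275,000 > $1,025,000 → Regulatory Permit not required.
Art. V. is a sole proprietorship (not: is a worker-owned cooperative); revenue $2,275,000 > $1,700,000 → Operating Permit not required.
Art. VI. revenue $2,275,000 ≥ $1,900,000 → General Business Permit not required.
Art. VII. does not serve alcohol for on-premises consumption → On-Premises Alcohol Authorization not required.
Art. VIII. sells goods at retail; does not serve alcohol for on-premises consumption → Annual License not required.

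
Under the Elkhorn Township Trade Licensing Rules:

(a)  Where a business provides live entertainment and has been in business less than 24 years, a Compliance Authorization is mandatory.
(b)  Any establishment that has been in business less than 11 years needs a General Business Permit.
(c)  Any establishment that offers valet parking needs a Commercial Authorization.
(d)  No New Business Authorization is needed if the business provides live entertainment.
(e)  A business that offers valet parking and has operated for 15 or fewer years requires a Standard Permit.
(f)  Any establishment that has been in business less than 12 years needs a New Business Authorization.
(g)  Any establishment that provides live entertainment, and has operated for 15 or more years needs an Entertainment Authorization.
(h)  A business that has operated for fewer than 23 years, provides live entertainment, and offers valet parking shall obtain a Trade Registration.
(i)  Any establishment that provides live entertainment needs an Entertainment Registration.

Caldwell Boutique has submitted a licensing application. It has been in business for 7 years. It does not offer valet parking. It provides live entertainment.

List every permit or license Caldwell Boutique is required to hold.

(a) provides live entertainment; years in business 7 < 24 → Compliance Authorization required.
(b) years in business 7 < 11 → General Business Permit required.
(c) does not offer valet parking → Commercial Authorization not required.
(d) provides live entertainment → exempt from New Business Authorization.
(e) does not offer valet parking; years in business 7 ≤ 15 → Standard Permit not required.
(f) years in business 7 < 12 → New Business Authorization required.
(g) provides live entertainment; years in business 7 < 15 → Entertainment Authorization not required.
(h) years in business 7 < 23; provides live entertainment; does not offer valet parking → Trade Registration not required.
(i) provides live entertainment → Entertainment Registration required.

Compliance Authorization, Entertainment Registration, General Business Permit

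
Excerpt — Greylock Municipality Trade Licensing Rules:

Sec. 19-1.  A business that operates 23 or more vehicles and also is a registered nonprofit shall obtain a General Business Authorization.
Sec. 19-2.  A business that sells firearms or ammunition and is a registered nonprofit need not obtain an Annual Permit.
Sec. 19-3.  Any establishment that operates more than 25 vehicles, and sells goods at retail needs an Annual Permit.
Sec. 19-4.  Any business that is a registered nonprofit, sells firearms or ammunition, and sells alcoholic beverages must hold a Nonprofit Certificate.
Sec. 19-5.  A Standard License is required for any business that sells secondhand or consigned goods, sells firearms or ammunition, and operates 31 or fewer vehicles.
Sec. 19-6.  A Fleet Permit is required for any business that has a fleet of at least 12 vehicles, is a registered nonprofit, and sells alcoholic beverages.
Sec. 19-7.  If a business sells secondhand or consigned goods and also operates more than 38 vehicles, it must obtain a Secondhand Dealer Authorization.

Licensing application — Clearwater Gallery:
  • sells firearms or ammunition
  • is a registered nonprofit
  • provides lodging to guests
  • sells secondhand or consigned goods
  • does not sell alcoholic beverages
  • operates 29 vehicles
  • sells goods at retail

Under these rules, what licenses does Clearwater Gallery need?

General Business Authorization, Standard License

Sec. 19-1. vehicles 29 ≥ 23; is a registered nonprofit → General Business Authorization required.
Sec. 19-2. sells firearms or ammunition; is a registered nonprofit → exempt from Annual Permit.
Sec. 19-3. vehicles 29 > 25; sells goods at retail → Annual Permit required.
Sec. 19-4. is a registered nonprofit; sells firearms or ammunition; does not sell alcoholic beverages → Nonprofit Certificate not required.
Sec. 19-5. sells secondhand or consigned goods; sells firearms or ammunition; vehicles 29 ≤ 31 → Standard License required.
Sec. 19-6. vehicles 29 ≥ 12; is a registered nonprofit; does not sell alcoholic beverages → Fleet Permit not required.
Sec. 19-7. sells secondhand or consigned goods; vehicles 29 ≤ 38 → Secondhand Dealer Authorization not required.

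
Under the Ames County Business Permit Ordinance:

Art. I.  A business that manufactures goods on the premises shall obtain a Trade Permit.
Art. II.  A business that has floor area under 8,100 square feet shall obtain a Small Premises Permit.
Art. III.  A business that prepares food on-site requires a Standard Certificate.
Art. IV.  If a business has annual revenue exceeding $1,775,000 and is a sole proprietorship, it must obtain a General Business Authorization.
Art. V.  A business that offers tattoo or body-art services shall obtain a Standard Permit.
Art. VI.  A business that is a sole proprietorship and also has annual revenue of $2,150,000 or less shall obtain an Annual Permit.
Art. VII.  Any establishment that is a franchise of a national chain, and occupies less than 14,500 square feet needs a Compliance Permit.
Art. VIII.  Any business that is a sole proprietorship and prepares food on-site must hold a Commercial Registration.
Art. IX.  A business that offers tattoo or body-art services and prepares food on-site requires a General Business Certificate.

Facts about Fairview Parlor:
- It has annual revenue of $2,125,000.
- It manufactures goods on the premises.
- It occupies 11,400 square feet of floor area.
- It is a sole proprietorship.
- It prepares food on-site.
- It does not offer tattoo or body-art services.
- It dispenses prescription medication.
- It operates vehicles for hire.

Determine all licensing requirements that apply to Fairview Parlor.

Art. I. manufactures goods on the premises → Trade Permit required.
Art. II. floor area 11,400 square feet ≥ 8,100 square feet → Small Premises Permit not required.
Art. III. prepares food on-site → Standard Certificate required.
Art. IV. revenue $2,125,000 > $1,775,000; is a sole proprietorship → General Business Authorization required.
Art. V. does not offer tattoo or body-art services → Standard Permit not required.
Art. VI. is a sole proprietorship; revenue $2,125,000 ≤ $2,150,000 → Annual Permit required.
Art. VII. is a sole proprietorship (not: is a franchise of a national chain); floor area 11,400 square feet < 14,500 square feet → Compliance Permit not required.
Art. VIII. is a sole proprietorship; prepares food on-site → Commercial Registration required.
Art. IX. does not offer tattoo or body-art services; prepares food on-site → General Business Certificate not required.

Annual Permit, Commercial Registration, General Business Authorization, Standard Certificate, Trade Permit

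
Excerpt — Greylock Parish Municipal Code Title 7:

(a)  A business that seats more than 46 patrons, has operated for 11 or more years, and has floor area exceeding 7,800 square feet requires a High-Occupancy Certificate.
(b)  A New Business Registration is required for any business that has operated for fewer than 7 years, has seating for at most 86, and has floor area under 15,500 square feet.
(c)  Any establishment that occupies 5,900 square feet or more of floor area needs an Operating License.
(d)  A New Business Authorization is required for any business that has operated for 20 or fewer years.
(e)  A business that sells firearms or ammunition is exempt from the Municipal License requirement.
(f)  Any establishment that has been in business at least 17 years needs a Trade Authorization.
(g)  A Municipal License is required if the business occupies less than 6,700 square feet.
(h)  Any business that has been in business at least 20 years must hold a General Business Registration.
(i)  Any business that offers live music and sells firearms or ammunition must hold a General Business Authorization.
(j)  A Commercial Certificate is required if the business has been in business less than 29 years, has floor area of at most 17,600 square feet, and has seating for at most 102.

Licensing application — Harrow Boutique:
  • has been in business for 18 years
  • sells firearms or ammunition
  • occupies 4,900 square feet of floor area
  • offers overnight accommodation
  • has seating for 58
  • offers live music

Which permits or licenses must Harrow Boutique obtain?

(a) seating 58 > 46; years in business 18 ≥ 11; floor area 4,900 square feet ≤ 7,800 square feet → High-Occupancy Certificate not required.
(b) years in business 18 ≥ 7; seating 58 ≤ 86; floor area 4,900 square feet < 15,500 square feet → New Business Registration not required.
(c) floor area 4,900 square feet < 5,900 square feet → Operating License not required.
(d) years in business 18 ≤ 20 → New Business Authorization required.
(e) sells firearms or ammunition → exempt from Municipal License.
(f) years in business 18 ≥ 17 → Trade Authorization required.
(g) floor area 4,900 square feet < 6,700 square feet → Municipal License required.
(h) years in business 18 < 20 → General Business Registration not required.
(i) offers live music; sells firearms or ammunition → General Business Authorization required.
(j) years in business 18 < 29; floor area 4,900 square feet ≤ 17,600 square feet; seating 58 ≤ 102 → Commercial Certificate required.

Commercial Certificate, General Business Authorization, New Business Authorization, Trade Authorization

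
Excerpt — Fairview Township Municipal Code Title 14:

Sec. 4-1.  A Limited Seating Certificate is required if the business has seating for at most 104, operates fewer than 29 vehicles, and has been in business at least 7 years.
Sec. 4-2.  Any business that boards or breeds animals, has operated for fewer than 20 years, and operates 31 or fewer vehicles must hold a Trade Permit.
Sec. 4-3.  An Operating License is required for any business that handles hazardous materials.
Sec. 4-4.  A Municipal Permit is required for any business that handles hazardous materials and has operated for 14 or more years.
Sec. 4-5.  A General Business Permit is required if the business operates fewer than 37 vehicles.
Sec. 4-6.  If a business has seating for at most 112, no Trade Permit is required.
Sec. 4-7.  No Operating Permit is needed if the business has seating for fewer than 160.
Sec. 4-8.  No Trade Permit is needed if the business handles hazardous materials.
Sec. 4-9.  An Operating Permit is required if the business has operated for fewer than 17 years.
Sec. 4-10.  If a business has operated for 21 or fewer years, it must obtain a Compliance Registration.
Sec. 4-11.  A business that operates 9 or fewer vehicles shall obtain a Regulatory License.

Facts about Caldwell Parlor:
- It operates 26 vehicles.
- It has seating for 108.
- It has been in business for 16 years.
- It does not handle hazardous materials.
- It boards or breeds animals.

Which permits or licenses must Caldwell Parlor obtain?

Sec. 4-1. seating 108 > 104; vehicles 26 < 29; years in business 16 ≥ 7 → Limited Seating Certificate not required.
Sec. 4-2. boards or breeds animals; years in business 16 < 20; vehicles 26 ≤ 31 → Trade Permit required.
Sec. 4-3. does not handle hazardous materials → Operating License not required.
Sec. 4-4. does not handle hazardous materials; years in business 16 ≥ 14 → Municipal Permit not required.
Sec. 4-5. vehicles 26 < 37 → General Business Permit required.
Sec. 4-6. seating 108 ≤ 112 → exempt from Trade Permit.
Sec. 4-7. seating 108 < 160 → exempt from Operating Permit.
Sec. 4-8. does not handle hazardous materials → Trade Permit exemption does not apply.
Sec. 4-9. years in business 16 < 17 → Operating Permit required.
Sec. 4-10. years in business 16 ≤ 21 → Compliance Registration required.
Sec. 4-11. vehicles 26 > 9 → Regulatory License not required.

Compliance Registration, General Business Permit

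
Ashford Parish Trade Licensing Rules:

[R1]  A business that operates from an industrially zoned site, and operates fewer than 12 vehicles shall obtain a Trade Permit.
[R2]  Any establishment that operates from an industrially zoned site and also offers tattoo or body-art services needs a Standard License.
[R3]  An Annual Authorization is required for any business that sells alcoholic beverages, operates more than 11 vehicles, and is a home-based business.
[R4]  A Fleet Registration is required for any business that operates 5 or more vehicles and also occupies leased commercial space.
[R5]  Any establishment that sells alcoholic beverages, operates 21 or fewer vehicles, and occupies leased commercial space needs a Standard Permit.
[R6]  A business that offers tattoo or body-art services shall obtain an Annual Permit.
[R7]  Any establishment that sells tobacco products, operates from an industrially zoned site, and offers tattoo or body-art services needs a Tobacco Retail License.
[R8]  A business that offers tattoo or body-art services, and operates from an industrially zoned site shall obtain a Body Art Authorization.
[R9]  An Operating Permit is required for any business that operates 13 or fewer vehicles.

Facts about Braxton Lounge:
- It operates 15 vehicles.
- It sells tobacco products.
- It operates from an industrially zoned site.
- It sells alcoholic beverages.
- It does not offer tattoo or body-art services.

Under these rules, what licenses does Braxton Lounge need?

None

[R1] operates from an industrially zoned site; vehicles 15 ≥ 12 → Trade Permit not required.
[R2] operates from an industrially zoned site; does not offer tattoo or body-art services → Standard License not required.
[R3] sells alcoholic beverages; vehicles 15 > 11; operates from an industrially zoned site (not: is a home-based business) → Annual Authorization not required.
[R4] vehicles 15 ≥ 5; operates from an industrially zoned site (not: occupies leased commercial space) → Fleet Registration not required.
[R5] sells alcoholic beverages; vehicles 15 ≤ 21; operates from an industrially zoned site (not: occupies leased commercial space) → Standard Permit not required.
[R6] does not offer tattoo or body-art services → Annual Permit not required.
[R7] sells tobacco products; operates from an industrially zoned site; does not offer tattoo or body-art services → Tobacco Retail License not required.
[R8] does not offer tattoo or body-art services; operates from an industrially zoned site → Body Art Authorization not required.
[R9] vehicles 15 > 13 → Operating Permit not required.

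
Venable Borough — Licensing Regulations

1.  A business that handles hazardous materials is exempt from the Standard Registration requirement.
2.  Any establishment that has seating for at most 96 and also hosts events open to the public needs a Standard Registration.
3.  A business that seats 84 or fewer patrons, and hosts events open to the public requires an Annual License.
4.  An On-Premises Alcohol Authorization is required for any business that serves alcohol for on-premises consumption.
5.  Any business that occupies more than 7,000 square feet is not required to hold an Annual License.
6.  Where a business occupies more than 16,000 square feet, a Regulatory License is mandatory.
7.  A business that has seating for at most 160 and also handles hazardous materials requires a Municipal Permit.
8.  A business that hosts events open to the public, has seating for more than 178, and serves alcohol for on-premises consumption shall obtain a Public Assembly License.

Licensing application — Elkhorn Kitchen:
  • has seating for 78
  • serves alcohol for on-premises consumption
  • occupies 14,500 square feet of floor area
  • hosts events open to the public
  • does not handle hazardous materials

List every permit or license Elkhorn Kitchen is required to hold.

On-Premises Alcohol Authorization, Standard Registration

1. does not handle hazardous materials → Standard Registration exemption does not apply.
2. seating 78 ≤ 96; hosts events open to the public → Standard Registration required.
3. seating 78 ≤ 84; hosts events open to the public → Annual License required.
4. serves alcohol for on-premises consumption → On-Premises Alcohol Authorization required.
5. floor area 14,500 square feet > 7,000 square feet → exempt from Annual License.
6. floor area 14,500 square feet ≤ 16,000 square feet → Regulatory License not required.
7. seating 78 ≤ 160; does not handle hazardous materials → Municipal Permit not required.
8. hosts events open to the public; seating 78 ≤ 178; serves alcohol for on-premises consumption → Public Assembly License not required.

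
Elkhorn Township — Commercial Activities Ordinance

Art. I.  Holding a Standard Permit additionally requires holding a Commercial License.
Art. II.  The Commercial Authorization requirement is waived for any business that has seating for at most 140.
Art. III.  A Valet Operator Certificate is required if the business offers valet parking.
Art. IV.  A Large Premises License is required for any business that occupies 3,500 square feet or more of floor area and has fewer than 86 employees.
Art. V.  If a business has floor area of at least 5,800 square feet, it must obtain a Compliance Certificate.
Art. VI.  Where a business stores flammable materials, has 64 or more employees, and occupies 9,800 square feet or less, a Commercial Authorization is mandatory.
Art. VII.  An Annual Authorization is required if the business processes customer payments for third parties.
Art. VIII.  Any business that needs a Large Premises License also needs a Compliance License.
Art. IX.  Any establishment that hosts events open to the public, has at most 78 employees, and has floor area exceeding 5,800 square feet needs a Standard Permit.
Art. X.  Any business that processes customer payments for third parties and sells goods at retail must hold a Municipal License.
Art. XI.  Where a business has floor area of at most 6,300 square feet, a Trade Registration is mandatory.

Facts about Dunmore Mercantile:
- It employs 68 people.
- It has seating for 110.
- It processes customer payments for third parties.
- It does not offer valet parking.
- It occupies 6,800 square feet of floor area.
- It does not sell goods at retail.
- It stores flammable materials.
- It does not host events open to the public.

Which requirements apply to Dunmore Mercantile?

Annual Authorization, Compliance Certificate, Compliance License, Large Premises License

Art. I. Standard Permit is not required → no effect.
Art. II. seating 110 ≤ 140 → exempt from Commercial Authorization.
Art. III. does not offer valet parking → Valet Operator Certificate not required.
Art. IV. floor area 6,800 square feet ≥ 3,500 square feet; employees 68 < 86 → Large Premises License required.
Art. V. floor area 6,800 square feet ≥ 5,800 square feet → Compliance Certificate required.
Art. VI. stores flammable materials; employees 68 ≥ 64; floor area 6,800 square feet ≤ 9,800 square feet → Commercial Authorization required.
Art. VII. processes customer payments for third parties → Annual Authorization required.
Art. VIII. Large Premises License is required → Compliance License also required.
Art. IX. does not host events open to the public; employees 68 ≤ 78; floor area 6,800 square feet > 5,800 square feet → Standard Permit not required.
Art. X. processes customer payments for third parties; does not sell goods at retail → Municipal License not required.
Art. XI. floor area 6,800 square feet > 6,300 square feet → Trade Registration not required.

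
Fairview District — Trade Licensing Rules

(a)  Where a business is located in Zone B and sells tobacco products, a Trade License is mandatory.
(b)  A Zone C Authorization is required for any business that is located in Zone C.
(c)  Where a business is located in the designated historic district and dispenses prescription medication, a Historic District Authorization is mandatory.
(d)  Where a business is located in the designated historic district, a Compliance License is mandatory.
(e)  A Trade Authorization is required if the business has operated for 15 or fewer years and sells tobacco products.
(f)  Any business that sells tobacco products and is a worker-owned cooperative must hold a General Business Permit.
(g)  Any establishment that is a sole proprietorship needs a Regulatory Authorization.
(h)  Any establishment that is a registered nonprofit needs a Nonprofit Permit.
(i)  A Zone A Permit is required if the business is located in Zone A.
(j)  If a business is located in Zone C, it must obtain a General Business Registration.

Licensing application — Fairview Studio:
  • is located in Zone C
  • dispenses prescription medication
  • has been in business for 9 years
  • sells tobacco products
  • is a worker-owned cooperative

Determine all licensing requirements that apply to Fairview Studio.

(a) is located in Zone C (not: is located in Zone B); sells tobacco products → Trade License not required.
(b) is located in Zone C → Zone C Authorization required.
(c) is located in Zone C (not: is located in the designated historic district); dispenses prescription medication → Historic District Authorization not required.
(d) is located in Zone C (not: is located in the designated historic district) → Compliance License not required.
(e) years in business 9 ≤ 15; sells tobacco products → Trade Authorization required.
(f) sells tobacco products; is a worker-owned cooperative → General Business Permit required.
(g) is a worker-owned cooperative (not: is a sole proprietorship) → Regulatory Authorization not required.
(h) is a worker-owned cooperative (not: is a registered nonprofit) → Nonprofit Permit not required.
(i) is located in Zone C (not: is located in Zone A) → Zone A Permit not required.
(j) is located in Zone C → General Business Registration required.

General Business Permit, General Business Registration, Trade Authorization, Zone C Authorization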